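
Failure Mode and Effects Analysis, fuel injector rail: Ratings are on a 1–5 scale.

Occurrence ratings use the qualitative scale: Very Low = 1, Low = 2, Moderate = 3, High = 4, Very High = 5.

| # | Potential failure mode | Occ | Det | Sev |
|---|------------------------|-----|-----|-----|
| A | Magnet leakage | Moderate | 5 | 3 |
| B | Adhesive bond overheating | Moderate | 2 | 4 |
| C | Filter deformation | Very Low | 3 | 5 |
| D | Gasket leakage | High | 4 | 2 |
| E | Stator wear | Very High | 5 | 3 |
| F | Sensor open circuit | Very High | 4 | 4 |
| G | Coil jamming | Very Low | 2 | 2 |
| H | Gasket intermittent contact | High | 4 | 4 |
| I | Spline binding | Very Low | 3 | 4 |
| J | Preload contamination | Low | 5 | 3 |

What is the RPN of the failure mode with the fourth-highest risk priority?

RPN = Severity × Occurrence × Detection:
  A: 3 × 3 × 5 = 45
  B: 4 × 3 × 2 = 24
  C: 5 × 1 × 3 = 15
  D: 2 × 4 × 4 = 32
  E: 3 × 5 × 5 = 75
  F: 4 × 5 × 4 = 80
  G: 2 × 1 × 2 = 4
  H: 4 × 4 × 4 = 64
  I: 4 × 1 × 3 = 12
  J: 3 × 2 × 5 = 30
Sorted descending: 80, 75, 64, 45, 32, 30, 24, 15, 12, 4.
The fourth-highest RPN is 45 (A).

45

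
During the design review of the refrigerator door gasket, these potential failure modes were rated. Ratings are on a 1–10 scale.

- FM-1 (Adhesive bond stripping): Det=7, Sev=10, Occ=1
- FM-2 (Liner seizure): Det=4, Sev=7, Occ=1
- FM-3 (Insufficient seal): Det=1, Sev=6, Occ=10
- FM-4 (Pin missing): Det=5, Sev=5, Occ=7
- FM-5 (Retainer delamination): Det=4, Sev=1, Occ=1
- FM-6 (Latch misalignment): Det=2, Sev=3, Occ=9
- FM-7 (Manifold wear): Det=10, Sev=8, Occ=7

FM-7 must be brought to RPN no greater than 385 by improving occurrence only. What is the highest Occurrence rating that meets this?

FM-7: S=8, O=7, D=10 → current RPN = 560.
Fixed product = 80. Need 80 × O ≤ 385, so O ≤ 385/80 = 4.81.
Maximum integer Occurrence rating = 4 (gives RPN 320; O=5 would give 400 > 385).

4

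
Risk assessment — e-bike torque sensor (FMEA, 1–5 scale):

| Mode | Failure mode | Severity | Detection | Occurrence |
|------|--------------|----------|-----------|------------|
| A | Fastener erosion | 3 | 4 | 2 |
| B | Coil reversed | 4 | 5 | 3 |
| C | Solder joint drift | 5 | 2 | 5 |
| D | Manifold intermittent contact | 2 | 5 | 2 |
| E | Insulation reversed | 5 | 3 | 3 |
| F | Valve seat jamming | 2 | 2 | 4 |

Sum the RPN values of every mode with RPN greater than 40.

155

RPN = Severity × Occurrence × Detection:
  A: 3 × 2 × 4 = 24
  B: 4 × 3 × 5 = 60
  C: 5 × 5 × 2 = 50
  D: 2 × 2 × 5 = 20
  E: 5 × 3 × 3 = 45
  F: 2 × 4 × 2 = 16
RPN > 40: B (60), C (50), E (45).
Sum: 60 + 50 + 45 = 155.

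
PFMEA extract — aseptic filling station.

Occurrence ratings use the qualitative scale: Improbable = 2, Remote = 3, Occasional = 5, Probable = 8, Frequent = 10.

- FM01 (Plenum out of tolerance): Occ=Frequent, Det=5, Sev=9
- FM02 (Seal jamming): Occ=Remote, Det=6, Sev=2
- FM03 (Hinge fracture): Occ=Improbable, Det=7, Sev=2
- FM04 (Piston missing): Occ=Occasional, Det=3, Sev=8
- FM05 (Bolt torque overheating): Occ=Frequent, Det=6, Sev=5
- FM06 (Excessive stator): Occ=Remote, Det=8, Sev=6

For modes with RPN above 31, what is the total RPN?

1050

RPN = Severity × Occurrence × Detection:
  FM01: 9 × 10 × 5 = 450
  FM02: 2 × 3 × 6 = 36
  FM03: 2 × 2 × 7 = 28
  FM04: 8 × 5 × 3 = 120
  FM05: 5 × 10 × 6 = 300
  FM06: 6 × 3 × 8 = 144
RPN > 31: FM01 (450), FM02 (36), FM04 (120), FM05 (300), FM06 (144).
Sum: 450 + 36 + 120 + 300 + 144 = 1050.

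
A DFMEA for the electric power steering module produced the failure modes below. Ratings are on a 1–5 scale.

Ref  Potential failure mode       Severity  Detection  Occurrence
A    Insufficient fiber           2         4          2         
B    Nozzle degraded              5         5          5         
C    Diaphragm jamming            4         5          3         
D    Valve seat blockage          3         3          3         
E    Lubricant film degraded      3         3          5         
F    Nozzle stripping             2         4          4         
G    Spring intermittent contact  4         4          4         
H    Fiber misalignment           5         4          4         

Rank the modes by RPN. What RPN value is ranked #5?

RPN = Severity × Occurrence × Detection:
  A: 2 × 2 × 4 = 16
  B: 5 × 5 × 5 = 125
  C: 4 × 3 × 5 = 60
  D: 3 × 3 × 3 = 27
  E: 3 × 5 × 3 = 45
  F: 2 × 4 × 4 = 32
  G: 4 × 4 × 4 = 64
  H: 5 × 4 × 4 = 80
Sorted descending: 125, 80, 64, 60, 45, 32, 27, 16.
The fifth-highest RPN is 45 (E).

45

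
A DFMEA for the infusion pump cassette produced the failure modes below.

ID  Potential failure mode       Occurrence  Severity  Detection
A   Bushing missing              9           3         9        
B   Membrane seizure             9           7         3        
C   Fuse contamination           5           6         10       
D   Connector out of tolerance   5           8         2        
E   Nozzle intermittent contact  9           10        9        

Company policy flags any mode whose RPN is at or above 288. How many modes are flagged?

2

RPN = Severity × Occurrence × Detection:
  A: 3 × 9 × 9 = 243
  B: 7 × 9 × 3 = 189
  C: 6 × 5 × 10 = 300
  D: 8 × 5 × 2 = 80
  E: 10 × 9 × 9 = 810
Modes with RPN ≥ 288: C (300), E (810) → 2.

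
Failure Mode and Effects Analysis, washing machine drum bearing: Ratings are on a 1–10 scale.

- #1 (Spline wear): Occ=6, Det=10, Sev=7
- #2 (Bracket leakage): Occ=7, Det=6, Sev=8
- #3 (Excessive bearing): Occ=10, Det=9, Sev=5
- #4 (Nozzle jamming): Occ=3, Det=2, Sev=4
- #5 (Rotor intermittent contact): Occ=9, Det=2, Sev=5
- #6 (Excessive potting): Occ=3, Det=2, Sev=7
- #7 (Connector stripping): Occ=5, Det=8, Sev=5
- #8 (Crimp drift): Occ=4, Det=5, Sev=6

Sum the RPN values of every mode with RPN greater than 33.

1658

RPN = Severity × Occurrence × Detection:
  #1: 7 × 6 × 10 = 420
  #2: 8 × 7 × 6 = 336
  #3: 5 × 10 × 9 = 450
  #4: 4 × 3 × 2 = 24
  #5: 5 × 9 × 2 = 90
  #6: 7 × 3 × 2 = 42
  #7: 5 × 5 × 8 = 200
  #8: 6 × 4 × 5 = 120
RPN > 33: #1 (420), #2 (336), #3 (450), #5 (90), #6 (42), #7 (200), #8 (120).
Sum: 420 + 336 + 450 + 90 + 42 + 200 + 120 = 1658.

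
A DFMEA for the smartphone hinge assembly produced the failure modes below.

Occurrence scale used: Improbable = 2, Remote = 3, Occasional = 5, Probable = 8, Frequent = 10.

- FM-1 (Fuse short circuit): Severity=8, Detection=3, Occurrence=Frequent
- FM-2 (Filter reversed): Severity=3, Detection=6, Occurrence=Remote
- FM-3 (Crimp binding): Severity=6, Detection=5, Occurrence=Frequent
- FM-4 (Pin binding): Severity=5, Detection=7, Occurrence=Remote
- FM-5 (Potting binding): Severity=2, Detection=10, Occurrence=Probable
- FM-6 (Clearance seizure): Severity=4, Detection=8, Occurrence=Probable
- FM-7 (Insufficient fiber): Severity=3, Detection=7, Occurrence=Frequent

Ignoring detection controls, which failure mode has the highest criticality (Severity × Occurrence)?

Criticality = Severity × Occurrence:
  FM-1: 8 × 10 = 80
  FM-2: 3 × 3 = 9
  FM-3: 6 × 10 = 60
  FM-4: 5 × 3 = 15
  FM-5: 2 × 8 = 16
  FM-6: 4 × 8 = 32
  FM-7: 3 × 10 = 30
Highest criticality is 80 → FM-1.

FM-1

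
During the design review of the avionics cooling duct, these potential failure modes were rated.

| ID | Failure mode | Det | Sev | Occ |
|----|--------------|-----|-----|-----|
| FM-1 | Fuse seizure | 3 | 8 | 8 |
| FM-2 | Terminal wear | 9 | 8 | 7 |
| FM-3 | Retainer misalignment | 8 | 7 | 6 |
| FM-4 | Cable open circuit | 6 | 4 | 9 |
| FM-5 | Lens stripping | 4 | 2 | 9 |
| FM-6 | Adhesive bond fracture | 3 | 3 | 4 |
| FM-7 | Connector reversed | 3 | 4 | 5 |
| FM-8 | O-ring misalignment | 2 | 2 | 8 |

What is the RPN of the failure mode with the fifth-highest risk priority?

72

RPN = Severity × Occurrence × Detection:
  FM-1: 8 × 8 × 3 = 192
  FM-2: 8 × 7 × 9 = 504
  FM-3: 7 × 6 × 8 = 336
  FM-4: 4 × 9 × 6 = 216
  FM-5: 2 × 9 × 4 = 72
  FM-6: 3 × 4 × 3 = 36
  FM-7: 4 × 5 × 3 = 60
  FM-8: 2 × 8 × 2 = 32
Sorted descending: 504, 336, 216, 192, 72, 60, 36, 32.
The fifth-highest RPN is 72 (FM-5).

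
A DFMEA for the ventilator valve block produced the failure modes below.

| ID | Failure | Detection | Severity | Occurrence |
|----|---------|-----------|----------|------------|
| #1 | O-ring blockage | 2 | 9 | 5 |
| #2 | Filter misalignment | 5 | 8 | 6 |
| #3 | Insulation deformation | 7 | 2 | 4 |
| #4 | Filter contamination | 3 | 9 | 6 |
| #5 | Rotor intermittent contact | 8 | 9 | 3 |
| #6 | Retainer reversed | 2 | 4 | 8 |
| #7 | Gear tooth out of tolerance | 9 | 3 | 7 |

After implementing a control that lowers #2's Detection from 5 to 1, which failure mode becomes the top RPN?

RPN = Severity × Occurrence × Detection:
  #1: 9 × 5 × 2 = 90
  #2: 8 × 6 × 5 = 240
  #3: 2 × 4 × 7 = 56
  #4: 9 × 6 × 3 = 162
  #5: 9 × 3 × 8 = 216
  #6: 4 × 8 × 2 = 64
  #7: 3 × 7 × 9 = 189
After action: #2 → 8 × 6 × 1 = 48.
Revised RPNs: #5=216, #7=189, #4=162, #1=90, #6=64, #3=56, #2=48.
Highest is now #5 (216).

#5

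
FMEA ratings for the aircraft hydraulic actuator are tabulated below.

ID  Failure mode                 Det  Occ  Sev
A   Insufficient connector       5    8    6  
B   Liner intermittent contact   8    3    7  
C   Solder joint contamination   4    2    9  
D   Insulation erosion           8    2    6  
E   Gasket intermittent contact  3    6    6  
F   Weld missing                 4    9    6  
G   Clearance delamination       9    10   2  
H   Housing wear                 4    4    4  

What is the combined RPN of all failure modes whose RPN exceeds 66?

RPN = Severity × Occurrence × Detection:
  A: 6 × 8 × 5 = 240
  B: 7 × 3 × 8 = 168
  C: 9 × 2 × 4 = 72
  D: 6 × 2 × 8 = 96
  E: 6 × 6 × 3 = 108
  F: 6 × 9 × 4 = 216
  G: 2 × 10 × 9 = 180
  H: 4 × 4 × 4 = 64
RPN > 66: A (240), B (168), C (72), D (96), E (108), F (216), G (180).
Sum: 240 + 168 + 72 + 96 + 108 + 216 + 180 = 1080.

1080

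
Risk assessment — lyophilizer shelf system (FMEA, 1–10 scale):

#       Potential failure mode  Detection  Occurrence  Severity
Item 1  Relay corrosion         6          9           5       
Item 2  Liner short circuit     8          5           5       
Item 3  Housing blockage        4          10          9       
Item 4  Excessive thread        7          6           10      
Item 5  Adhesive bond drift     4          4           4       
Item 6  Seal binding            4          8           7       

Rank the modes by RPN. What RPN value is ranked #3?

RPN = Severity × Occurrence × Detection:
  Item 1: 5 × 9 × 6 = 270
  Item 2: 5 × 5 × 8 = 200
  Item 3: 9 × 10 × 4 = 360
  Item 4: 10 × 6 × 7 = 420
  Item 5: 4 × 4 × 4 = 64
  Item 6: 7 × 8 × 4 = 224
Sorted descending: 420, 360, 270, 224, 200, 64.
The third-highest RPN is 270 (Item 1).

270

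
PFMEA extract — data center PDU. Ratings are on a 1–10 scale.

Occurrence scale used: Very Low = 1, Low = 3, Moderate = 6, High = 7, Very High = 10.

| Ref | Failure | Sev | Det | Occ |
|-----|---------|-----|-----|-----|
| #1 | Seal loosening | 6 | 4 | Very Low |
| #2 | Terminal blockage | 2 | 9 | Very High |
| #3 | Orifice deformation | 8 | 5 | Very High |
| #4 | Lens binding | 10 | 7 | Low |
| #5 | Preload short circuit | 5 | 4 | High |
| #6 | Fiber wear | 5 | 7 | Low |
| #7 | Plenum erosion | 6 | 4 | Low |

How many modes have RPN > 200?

2

RPN = Severity × Occurrence × Detection:
  #1: 6 × 1 × 4 = 24
  #2: 2 × 10 × 9 = 180
  #3: 8 × 10 × 5 = 400
  #4: 10 × 3 × 7 = 210
  #5: 5 × 7 × 4 = 140
  #6: 5 × 3 × 7 = 105
  #7: 6 × 3 × 4 = 72
Modes with RPN > 200: #3 (400), #4 (210) → 2.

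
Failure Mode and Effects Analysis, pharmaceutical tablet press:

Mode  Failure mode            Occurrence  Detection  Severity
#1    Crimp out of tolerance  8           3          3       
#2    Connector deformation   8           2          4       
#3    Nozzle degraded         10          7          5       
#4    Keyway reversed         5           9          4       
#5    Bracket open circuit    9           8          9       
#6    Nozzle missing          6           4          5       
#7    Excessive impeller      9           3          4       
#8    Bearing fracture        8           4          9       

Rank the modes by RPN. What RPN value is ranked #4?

RPN = Severity × Occurrence × Detection:
  #1: 3 × 8 × 3 = 72
  #2: 4 × 8 × 2 = 64
  #3: 5 × 10 × 7 = 350
  #4: 4 × 5 × 9 = 180
  #5: 9 × 9 × 8 = 648
  #6: 5 × 6 × 4 = 120
  #7: 4 × 9 × 3 = 108
  #8: 9 × 8 × 4 = 288
Sorted descending: 648, 350, 288, 180, 120, 108, 72, 64.
The fourth-highest RPN is 180 (#4).

180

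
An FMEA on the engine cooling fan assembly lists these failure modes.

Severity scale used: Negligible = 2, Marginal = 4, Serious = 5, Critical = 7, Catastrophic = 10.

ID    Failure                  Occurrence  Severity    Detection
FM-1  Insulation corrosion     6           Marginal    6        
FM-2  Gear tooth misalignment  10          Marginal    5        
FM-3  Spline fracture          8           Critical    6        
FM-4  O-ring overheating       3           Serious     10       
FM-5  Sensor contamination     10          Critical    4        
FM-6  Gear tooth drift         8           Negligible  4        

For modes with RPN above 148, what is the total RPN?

966

RPN = Severity × Occurrence × Detection:
  FM-1: 4 × 6 × 6 = 144
  FM-2: 4 × 10 × 5 = 200
  FM-3: 7 × 8 × 6 = 336
  FM-4: 5 × 3 × 10 = 150
  FM-5: 7 × 10 × 4 = 280
  FM-6: 2 × 8 × 4 = 64
RPN > 148: FM-2 (200), FM-3 (336), FM-4 (150), FM-5 (280).
Sum: 200 + 336 + 150 + 280 = 966.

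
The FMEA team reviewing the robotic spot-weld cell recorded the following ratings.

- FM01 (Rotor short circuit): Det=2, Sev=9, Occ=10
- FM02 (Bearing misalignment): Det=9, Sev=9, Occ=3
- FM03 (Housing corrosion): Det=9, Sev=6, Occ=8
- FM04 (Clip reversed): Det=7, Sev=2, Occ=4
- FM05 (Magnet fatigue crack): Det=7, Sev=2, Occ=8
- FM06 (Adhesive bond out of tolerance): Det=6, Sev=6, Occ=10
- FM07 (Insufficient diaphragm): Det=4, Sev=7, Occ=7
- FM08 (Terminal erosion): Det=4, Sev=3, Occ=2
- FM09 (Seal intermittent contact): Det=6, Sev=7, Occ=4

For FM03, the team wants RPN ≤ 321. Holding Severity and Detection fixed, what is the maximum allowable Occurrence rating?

5

FM03: S=6, O=8, D=9 → current RPN = 432.
Fixed product = 54. Need 54 × O ≤ 321, so O ≤ 321/54 = 5.94.
Maximum integer Occurrence rating = 5 (gives RPN 270; O=6 would give 324 > 321).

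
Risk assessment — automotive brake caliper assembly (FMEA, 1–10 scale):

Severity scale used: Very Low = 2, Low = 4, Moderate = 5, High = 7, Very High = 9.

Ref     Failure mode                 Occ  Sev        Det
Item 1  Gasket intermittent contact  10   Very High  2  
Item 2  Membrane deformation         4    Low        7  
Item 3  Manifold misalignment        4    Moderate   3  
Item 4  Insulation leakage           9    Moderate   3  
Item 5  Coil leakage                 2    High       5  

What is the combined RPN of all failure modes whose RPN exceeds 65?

RPN = Severity × Occurrence × Detection:
  Item 1: 9 × 10 × 2 = 180
  Item 2: 4 × 4 × 7 = 112
  Item 3: 5 × 4 × 3 = 60
  Item 4: 5 × 9 × 3 = 135
  Item 5: 7 × 2 × 5 = 70
RPN > 65: Item 1 (180), Item 2 (112), Item 4 (135), Item 5 (70).
Sum: 180 + 112 + 135 + 70 = 497.

497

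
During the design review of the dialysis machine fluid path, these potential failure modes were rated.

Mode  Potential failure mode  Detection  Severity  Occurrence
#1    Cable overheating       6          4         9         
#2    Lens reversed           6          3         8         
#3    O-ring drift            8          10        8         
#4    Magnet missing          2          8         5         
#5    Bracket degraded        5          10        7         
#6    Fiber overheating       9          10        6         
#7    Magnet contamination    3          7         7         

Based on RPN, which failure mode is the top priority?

#3

RPN = Severity × Occurrence × Detection:
  #1: 4 × 9 × 6 = 216
  #2: 3 × 8 × 6 = 144
  #3: 10 × 8 × 8 = 640
  #4: 8 × 5 × 2 = 80
  #5: 10 × 7 × 5 = 350
  #6: 10 × 6 × 9 = 540
  #7: 7 × 7 × 3 = 147
Highest RPN is 640 → #3.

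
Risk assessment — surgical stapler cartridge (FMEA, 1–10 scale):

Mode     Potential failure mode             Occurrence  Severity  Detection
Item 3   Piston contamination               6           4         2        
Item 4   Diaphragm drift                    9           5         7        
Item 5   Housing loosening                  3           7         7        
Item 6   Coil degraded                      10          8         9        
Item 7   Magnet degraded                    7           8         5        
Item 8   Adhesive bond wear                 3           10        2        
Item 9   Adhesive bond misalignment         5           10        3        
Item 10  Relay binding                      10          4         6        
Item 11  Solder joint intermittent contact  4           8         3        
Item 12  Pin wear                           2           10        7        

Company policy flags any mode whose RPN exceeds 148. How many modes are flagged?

RPN = Severity × Occurrence × Detection:
  Item 3: 4 × 6 × 2 = 48
  Item 4: 5 × 9 × 7 = 315
  Item 5: 7 × 3 × 7 = 147
  Item 6: 8 × 10 × 9 = 720
  Item 7: 8 × 7 × 5 = 280
  Item 8: 10 × 3 × 2 = 60
  Item 9: 10 × 5 × 3 = 150
  Item 10: 4 × 10 × 6 = 240
  Item 11: 8 × 4 × 3 = 96
  Item 12: 10 × 2 × 7 = 140
Modes with RPN > 148: Item 4 (315), Item 6 (720), Item 7 (280), Item 9 (150), Item 10 (240) → 5.

5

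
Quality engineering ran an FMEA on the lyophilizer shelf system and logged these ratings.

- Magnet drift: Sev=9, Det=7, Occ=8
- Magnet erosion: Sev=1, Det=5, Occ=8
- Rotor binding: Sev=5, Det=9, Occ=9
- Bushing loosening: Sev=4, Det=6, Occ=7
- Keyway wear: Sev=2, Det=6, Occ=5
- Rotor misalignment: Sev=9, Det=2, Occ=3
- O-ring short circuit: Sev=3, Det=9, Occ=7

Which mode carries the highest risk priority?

RPN = Severity × Occurrence × Detection:
  Magnet drift: 9 × 8 × 7 = 504
  Magnet erosion: 1 × 8 × 5 = 40
  Rotor binding: 5 × 9 × 9 = 405
  Bushing loosening: 4 × 7 × 6 = 168
  Keyway wear: 2 × 5 × 6 = 60
  Rotor misalignment: 9 × 3 × 2 = 54
  O-ring short circuit: 3 × 7 × 9 = 189
Highest RPN is 504 → Magnet drift.

Magnet drift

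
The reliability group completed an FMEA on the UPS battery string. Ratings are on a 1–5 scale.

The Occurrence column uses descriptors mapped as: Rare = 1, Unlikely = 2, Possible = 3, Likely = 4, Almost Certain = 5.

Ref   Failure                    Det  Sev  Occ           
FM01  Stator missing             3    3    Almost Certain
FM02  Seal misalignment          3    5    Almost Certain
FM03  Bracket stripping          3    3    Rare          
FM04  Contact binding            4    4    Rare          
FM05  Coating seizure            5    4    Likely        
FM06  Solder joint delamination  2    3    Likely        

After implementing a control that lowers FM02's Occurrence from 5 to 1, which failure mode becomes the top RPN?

RPN = Severity × Occurrence × Detection:
  FM01: 3 × 5 × 3 = 45
  FM02: 5 × 5 × 3 = 75
  FM03: 3 × 1 × 3 = 9
  FM04: 4 × 1 × 4 = 16
  FM05: 4 × 4 × 5 = 80
  FM06: 3 × 4 × 2 = 24
After action: FM02 → 5 × 1 × 3 = 15.
Revised RPNs: FM05=80, FM01=45, FM06=24, FM04=16, FM02=15, FM03=9.
Highest is now FM05 (80).

FM05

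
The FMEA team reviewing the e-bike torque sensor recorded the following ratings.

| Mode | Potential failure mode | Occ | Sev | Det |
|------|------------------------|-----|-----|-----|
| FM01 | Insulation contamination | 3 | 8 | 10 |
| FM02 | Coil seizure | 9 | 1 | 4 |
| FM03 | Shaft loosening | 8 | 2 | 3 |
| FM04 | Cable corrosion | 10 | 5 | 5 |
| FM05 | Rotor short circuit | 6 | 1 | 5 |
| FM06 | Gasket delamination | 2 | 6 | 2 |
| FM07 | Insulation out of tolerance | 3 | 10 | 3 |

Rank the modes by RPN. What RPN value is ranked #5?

RPN = Severity × Occurrence × Detection:
  FM01: 8 × 3 × 10 = 240
  FM02: 1 × 9 × 4 = 36
  FM03: 2 × 8 × 3 = 48
  FM04: 5 × 10 × 5 = 250
  FM05: 1 × 6 × 5 = 30
  FM06: 6 × 2 × 2 = 24
  FM07: 10 × 3 × 3 = 90
Sorted descending: 250, 240, 90, 48, 36, 30, 24.
The fifth-highest RPN is 36 (FM02).

36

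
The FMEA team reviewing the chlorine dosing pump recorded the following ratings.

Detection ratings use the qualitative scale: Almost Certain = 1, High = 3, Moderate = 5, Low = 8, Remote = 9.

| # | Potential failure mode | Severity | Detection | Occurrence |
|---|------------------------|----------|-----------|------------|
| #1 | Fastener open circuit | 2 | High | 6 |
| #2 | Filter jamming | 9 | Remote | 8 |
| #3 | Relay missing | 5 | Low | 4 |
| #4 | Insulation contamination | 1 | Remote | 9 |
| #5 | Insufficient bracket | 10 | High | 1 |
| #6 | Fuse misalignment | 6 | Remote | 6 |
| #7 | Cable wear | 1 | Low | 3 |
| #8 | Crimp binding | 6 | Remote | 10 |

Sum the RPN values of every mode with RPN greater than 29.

RPN = Severity × Occurrence × Detection:
  #1: 2 × 6 × 3 = 36
  #2: 9 × 8 × 9 = 648
  #3: 5 × 4 × 8 = 160
  #4: 1 × 9 × 9 = 81
  #5: 10 × 1 × 3 = 30
  #6: 6 × 6 × 9 = 324
  #7: 1 × 3 × 8 = 24
  #8: 6 × 10 × 9 = 540
RPN > 29: #1 (36), #2 (648), #3 (160), #4 (81), #5 (30), #6 (324), #8 (540).
Sum: 36 + 648 + 160 + 81 + 30 + 324 + 540 = 1819.

1819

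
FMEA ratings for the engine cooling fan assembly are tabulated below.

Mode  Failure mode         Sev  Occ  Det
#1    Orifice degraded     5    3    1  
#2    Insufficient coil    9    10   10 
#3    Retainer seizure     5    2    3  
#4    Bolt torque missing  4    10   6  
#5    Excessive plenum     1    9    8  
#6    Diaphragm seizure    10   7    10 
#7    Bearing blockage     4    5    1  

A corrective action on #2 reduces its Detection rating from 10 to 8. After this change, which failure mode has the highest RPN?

#2

RPN = Severity × Occurrence × Detection:
  #1: 5 × 3 × 1 = 15
  #2: 9 × 10 × 10 = 900
  #3: 5 × 2 × 3 = 30
  #4: 4 × 10 × 6 = 240
  #5: 1 × 9 × 8 = 72
  #6: 10 × 7 × 10 = 700
  #7: 4 × 5 × 1 = 20
After action: #2 → 9 × 10 × 8 = 720.
Revised RPNs: #2=720, #6=700, #4=240, #5=72, #3=30, #7=20, #1=15.
Highest is now #2 (720).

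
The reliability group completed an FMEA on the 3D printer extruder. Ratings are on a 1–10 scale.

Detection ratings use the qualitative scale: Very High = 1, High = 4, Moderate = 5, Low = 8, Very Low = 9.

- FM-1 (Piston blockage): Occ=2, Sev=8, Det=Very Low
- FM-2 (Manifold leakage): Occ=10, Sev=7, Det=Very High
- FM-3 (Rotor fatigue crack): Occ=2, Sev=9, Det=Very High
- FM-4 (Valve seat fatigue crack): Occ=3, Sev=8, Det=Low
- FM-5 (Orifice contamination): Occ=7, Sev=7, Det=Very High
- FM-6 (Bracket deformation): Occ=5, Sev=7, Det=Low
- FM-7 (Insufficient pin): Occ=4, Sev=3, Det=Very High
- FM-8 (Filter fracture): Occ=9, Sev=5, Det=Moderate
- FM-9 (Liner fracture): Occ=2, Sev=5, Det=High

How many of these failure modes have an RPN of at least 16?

RPN = Severity × Occurrence × Detection:
  FM-1: 8 × 2 × 9 = 144
  FM-2: 7 × 10 × 1 = 70
  FM-3: 9 × 2 × 1 = 18
  FM-4: 8 × 3 × 8 = 192
  FM-5: 7 × 7 × 1 = 49
  FM-6: 7 × 5 × 8 = 280
  FM-7: 3 × 4 × 1 = 12
  FM-8: 5 × 9 × 5 = 225
  FM-9: 5 × 2 × 4 = 40
Modes with RPN ≥ 16: FM-1 (144), FM-2 (70), FM-3 (18), FM-4 (192), FM-5 (49), FM-6 (280), FM-8 (225), FM-9 (40) → 8.

8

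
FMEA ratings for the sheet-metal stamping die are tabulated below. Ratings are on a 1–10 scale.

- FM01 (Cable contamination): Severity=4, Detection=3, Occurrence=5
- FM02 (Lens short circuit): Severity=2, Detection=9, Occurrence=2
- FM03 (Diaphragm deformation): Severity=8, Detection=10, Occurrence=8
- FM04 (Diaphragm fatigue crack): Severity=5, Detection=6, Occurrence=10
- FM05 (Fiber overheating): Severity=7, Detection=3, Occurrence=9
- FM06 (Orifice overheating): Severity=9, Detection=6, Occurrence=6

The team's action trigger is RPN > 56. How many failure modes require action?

RPN = Severity × Occurrence × Detection:
  FM01: 4 × 5 × 3 = 60
  FM02: 2 × 2 × 9 = 36
  FM03: 8 × 8 × 10 = 640
  FM04: 5 × 10 × 6 = 300
  FM05: 7 × 9 × 3 = 189
  FM06: 9 × 6 × 6 = 324
Modes with RPN > 56: FM01 (60), FM03 (640), FM04 (300), FM05 (189), FM06 (324) → 5.

5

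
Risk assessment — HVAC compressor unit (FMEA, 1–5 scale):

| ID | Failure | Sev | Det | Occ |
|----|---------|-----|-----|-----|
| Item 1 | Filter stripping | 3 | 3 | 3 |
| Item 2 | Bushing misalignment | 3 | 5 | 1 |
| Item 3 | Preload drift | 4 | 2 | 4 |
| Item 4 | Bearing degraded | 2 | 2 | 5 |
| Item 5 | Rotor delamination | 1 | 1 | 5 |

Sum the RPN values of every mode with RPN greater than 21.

RPN = Severity × Occurrence × Detection:
  Item 1: 3 × 3 × 3 = 27
  Item 2: 3 × 1 × 5 = 15
  Item 3: 4 × 4 × 2 = 32
  Item 4: 2 × 5 × 2 = 20
  Item 5: 1 × 5 × 1 = 5
RPN > 21: Item 1 (27), Item 3 (32).
Sum: 27 + 32 = 59.

59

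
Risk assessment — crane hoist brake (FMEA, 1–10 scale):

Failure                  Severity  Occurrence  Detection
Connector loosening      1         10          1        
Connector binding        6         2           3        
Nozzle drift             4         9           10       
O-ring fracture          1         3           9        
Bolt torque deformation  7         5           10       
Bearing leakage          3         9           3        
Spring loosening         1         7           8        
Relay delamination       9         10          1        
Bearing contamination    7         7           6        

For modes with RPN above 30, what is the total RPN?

RPN = Severity × Occurrence × Detection:
  Connector loosening: 1 × 10 × 1 = 10
  Connector binding: 6 × 2 × 3 = 36
  Nozzle drift: 4 × 9 × 10 = 360
  O-ring fracture: 1 × 3 × 9 = 27
  Bolt torque deformation: 7 × 5 × 10 = 350
  Bearing leakage: 3 × 9 × 3 = 81
  Spring loosening: 1 × 7 × 8 = 56
  Relay delamination: 9 × 10 × 1 = 90
  Bearing contamination: 7 × 7 × 6 = 294
RPN > 30: Connector binding (36), Nozzle drift (360), Bolt torque deformation (350), Bearing leakage (81), Spring loosening (56), Relay delamination (90), Bearing contamination (294).
Sum: 36 + 360 + 350 + 81 + 56 + 90 + 294 = 1267.

1267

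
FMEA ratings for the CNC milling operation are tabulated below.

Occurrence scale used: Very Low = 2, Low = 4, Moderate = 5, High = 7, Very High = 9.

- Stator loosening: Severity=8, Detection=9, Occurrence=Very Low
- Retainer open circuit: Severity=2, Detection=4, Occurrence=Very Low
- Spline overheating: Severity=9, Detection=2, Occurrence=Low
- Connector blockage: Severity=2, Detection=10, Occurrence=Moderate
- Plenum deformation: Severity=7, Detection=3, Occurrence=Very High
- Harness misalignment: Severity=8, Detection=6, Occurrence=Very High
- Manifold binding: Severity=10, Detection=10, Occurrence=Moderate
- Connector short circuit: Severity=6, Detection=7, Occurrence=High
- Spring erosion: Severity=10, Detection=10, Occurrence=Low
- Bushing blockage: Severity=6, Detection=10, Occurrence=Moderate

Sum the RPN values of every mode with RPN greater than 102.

2259

RPN = Severity × Occurrence × Detection:
  Stator loosening: 8 × 2 × 9 = 144
  Retainer open circuit: 2 × 2 × 4 = 16
  Spline overheating: 9 × 4 × 2 = 72
  Connector blockage: 2 × 5 × 10 = 100
  Plenum deformation: 7 × 9 × 3 = 189
  Harness misalignment: 8 × 9 × 6 = 432
  Manifold binding: 10 × 5 × 10 = 500
  Connector short circuit: 6 × 7 × 7 = 294
  Spring erosion: 10 × 4 × 10 = 400
  Bushing blockage: 6 × 5 × 10 = 300
RPN > 102: Stator loosening (144), Plenum deformation (189), Harness misalignment (432), Manifold binding (500), Connector short circuit (294), Spring erosion (400), Bushing blockage (300).
Sum: 144 + 189 + 432 + 500 + 294 + 400 + 300 = 2259.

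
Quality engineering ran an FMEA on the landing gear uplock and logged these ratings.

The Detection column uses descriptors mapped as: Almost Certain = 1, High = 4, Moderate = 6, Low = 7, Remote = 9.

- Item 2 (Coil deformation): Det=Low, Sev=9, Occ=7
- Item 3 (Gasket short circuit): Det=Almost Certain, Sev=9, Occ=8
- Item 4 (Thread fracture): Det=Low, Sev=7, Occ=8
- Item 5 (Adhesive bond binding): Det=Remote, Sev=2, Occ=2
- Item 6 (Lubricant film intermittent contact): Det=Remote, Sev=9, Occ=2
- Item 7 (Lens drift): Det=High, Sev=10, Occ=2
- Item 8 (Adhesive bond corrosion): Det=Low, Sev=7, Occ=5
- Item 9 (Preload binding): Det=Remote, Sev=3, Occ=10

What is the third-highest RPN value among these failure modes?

270

RPN = Severity × Occurrence × Detection:
  Item 2: 9 × 7 × 7 = 441
  Item 3: 9 × 8 × 1 = 72
  Item 4: 7 × 8 × 7 = 392
  Item 5: 2 × 2 × 9 = 36
  Item 6: 9 × 2 × 9 = 162
  Item 7: 10 × 2 × 4 = 80
  Item 8: 7 × 5 × 7 = 245
  Item 9: 3 × 10 × 9 = 270
Sorted descending: 441, 392, 270, 245, 162, 80, 72, 36.
The third-highest RPN is 270 (Item 9).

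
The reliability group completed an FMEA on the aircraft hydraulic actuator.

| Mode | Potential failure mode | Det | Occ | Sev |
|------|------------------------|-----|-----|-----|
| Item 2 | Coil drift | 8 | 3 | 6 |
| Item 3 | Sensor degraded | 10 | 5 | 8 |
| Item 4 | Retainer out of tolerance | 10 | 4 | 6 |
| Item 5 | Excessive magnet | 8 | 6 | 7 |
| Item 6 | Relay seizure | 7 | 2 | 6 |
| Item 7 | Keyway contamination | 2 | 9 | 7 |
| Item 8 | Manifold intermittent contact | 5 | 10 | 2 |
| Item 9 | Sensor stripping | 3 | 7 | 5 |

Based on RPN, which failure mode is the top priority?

Item 3

RPN = Severity × Occurrence × Detection:
  Item 2: 6 × 3 × 8 = 144
  Item 3: 8 × 5 × 10 = 400
  Item 4: 6 × 4 × 10 = 240
  Item 5: 7 × 6 × 8 = 336
  Item 6: 6 × 2 × 7 = 84
  Item 7: 7 × 9 × 2 = 126
  Item 8: 2 × 10 × 5 = 100
  Item 9: 5 × 7 × 3 = 105
Highest RPN is 400 → Item 3.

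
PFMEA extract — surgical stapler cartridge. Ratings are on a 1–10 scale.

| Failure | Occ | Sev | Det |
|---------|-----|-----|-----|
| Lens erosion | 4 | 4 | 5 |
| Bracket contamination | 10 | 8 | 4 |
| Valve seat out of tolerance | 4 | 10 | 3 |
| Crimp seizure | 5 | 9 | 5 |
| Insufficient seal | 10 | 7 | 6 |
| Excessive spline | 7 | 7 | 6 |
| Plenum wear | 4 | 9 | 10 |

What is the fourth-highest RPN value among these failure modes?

RPN = Severity × Occurrence × Detection:
  Lens erosion: 4 × 4 × 5 = 80
  Bracket contamination: 8 × 10 × 4 = 320
  Valve seat out of tolerance: 10 × 4 × 3 = 120
  Crimp seizure: 9 × 5 × 5 = 225
  Insufficient seal: 7 × 10 × 6 = 420
  Excessive spline: 7 × 7 × 6 = 294
  Plenum wear: 9 × 4 × 10 = 360
Sorted descending: 420, 360, 320, 294, 225, 120, 80.
The fourth-highest RPN is 294 (Excessive spline).

294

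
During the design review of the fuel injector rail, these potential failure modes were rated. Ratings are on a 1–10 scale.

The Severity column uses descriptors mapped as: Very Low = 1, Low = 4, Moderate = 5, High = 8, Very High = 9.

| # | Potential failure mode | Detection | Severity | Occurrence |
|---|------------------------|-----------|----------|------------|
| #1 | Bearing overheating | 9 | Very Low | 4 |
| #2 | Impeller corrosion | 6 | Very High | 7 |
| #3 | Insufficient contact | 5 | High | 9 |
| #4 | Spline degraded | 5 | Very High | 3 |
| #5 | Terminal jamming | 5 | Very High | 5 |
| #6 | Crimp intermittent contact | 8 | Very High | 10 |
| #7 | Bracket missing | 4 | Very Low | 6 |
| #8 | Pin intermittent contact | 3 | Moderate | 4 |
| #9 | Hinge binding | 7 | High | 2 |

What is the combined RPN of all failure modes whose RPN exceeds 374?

RPN = Severity × Occurrence × Detection:
  #1: 1 × 4 × 9 = 36
  #2: 9 × 7 × 6 = 378
  #3: 8 × 9 × 5 = 360
  #4: 9 × 3 × 5 = 135
  #5: 9 × 5 × 5 = 225
  #6: 9 × 10 × 8 = 720
  #7: 1 × 6 × 4 = 24
  #8: 5 × 4 × 3 = 60
  #9: 8 × 2 × 7 = 112
RPN > 374: #2 (378), #6 (720).
Sum: 378 + 720 = 1098.

1098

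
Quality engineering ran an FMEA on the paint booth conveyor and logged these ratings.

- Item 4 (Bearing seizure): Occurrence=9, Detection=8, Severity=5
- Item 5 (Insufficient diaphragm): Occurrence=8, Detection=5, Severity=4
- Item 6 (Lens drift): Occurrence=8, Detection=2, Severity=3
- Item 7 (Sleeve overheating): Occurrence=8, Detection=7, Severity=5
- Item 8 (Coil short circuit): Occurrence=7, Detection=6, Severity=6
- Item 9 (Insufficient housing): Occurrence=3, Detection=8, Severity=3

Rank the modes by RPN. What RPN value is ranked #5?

72

RPN = Severity × Occurrence × Detection:
  Item 4: 5 × 9 × 8 = 360
  Item 5: 4 × 8 × 5 = 160
  Item 6: 3 × 8 × 2 = 48
  Item 7: 5 × 8 × 7 = 280
  Item 8: 6 × 7 × 6 = 252
  Item 9: 3 × 3 × 8 = 72
Sorted descending: 360, 280, 252, 160, 72, 48.
The fifth-highest RPN is 72 (Item 9).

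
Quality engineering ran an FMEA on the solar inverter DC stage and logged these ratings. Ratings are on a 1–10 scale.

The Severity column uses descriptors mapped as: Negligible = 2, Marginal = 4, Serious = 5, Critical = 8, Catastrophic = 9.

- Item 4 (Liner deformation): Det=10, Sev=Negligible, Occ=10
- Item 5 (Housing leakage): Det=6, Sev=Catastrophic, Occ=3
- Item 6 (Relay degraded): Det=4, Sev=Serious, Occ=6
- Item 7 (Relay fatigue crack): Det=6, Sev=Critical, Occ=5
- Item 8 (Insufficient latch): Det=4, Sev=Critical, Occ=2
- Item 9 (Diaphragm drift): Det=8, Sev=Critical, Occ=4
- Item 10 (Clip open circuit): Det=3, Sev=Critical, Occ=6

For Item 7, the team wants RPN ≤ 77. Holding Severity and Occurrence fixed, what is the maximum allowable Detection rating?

1

Item 7: S=8, O=5, D=6 → current RPN = 240.
Fixed product = 40. Need 40 × D ≤ 77, so D ≤ 77/40 = 1.93.
Maximum integer Detection rating = 1 (gives RPN 40; D=2 would give 80 > 77).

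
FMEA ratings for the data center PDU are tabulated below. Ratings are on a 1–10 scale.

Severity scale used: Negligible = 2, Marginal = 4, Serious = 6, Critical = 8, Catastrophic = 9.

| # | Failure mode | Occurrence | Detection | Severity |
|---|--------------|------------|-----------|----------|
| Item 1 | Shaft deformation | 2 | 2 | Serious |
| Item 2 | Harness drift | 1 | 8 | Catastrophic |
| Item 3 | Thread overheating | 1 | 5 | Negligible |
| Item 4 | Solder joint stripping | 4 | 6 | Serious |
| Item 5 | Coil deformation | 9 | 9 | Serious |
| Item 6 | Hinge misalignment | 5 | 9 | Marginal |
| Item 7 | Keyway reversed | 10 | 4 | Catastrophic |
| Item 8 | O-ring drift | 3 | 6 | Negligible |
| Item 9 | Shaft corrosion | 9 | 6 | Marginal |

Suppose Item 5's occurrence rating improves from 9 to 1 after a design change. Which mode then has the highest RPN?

RPN = Severity × Occurrence × Detection:
  Item 1: 6 × 2 × 2 = 24
  Item 2: 9 × 1 × 8 = 72
  Item 3: 2 × 1 × 5 = 10
  Item 4: 6 × 4 × 6 = 144
  Item 5: 6 × 9 × 9 = 486
  Item 6: 4 × 5 × 9 = 180
  Item 7: 9 × 10 × 4 = 360
  Item 8: 2 × 3 × 6 = 36
  Item 9: 4 × 9 × 6 = 216
After action: Item 5 → 6 × 1 × 9 = 54.
Revised RPNs: Item 7=360, Item 9=216, Item 6=180, Item 4=144, Item 2=72, Item 5=54, Item 8=36, Item 1=24, Item 3=10.
Highest is now Item 7 (360).

Item 7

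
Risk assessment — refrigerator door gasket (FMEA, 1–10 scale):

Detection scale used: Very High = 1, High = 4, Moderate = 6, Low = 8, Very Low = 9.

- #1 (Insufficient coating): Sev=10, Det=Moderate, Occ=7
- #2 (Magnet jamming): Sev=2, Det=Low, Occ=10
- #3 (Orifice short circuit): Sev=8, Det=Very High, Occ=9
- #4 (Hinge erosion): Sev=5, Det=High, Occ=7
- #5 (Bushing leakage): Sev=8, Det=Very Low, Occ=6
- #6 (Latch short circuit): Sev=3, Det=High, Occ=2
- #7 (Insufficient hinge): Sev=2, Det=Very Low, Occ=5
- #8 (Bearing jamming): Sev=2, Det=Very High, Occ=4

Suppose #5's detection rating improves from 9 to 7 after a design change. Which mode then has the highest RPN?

RPN = Severity × Occurrence × Detection:
  #1: 10 × 7 × 6 = 420
  #2: 2 × 10 × 8 = 160
  #3: 8 × 9 × 1 = 72
  #4: 5 × 7 × 4 = 140
  #5: 8 × 6 × 9 = 432
  #6: 3 × 2 × 4 = 24
  #7: 2 × 5 × 9 = 90
  #8: 2 × 4 × 1 = 8
After action: #5 → 8 × 6 × 7 = 336.
Revised RPNs: #1=420, #5=336, #2=160, #4=140, #7=90, #3=72, #6=24, #8=8.
Highest is now #1 (420).

#1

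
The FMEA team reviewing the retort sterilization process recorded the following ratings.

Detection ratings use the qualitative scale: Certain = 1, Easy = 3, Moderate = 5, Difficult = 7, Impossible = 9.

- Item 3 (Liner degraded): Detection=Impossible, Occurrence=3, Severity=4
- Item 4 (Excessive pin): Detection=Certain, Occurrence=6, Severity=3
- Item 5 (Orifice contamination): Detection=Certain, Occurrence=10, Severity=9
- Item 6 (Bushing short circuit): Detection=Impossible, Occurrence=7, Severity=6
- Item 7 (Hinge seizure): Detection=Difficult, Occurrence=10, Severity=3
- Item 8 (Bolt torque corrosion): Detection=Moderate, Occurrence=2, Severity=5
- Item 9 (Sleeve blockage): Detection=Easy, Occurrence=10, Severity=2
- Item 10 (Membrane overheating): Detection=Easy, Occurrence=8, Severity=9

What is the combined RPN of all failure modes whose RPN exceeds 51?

1062

RPN = Severity × Occurrence × Detection:
  Item 3: 4 × 3 × 9 = 108
  Item 4: 3 × 6 × 1 = 18
  Item 5: 9 × 10 × 1 = 90
  Item 6: 6 × 7 × 9 = 378
  Item 7: 3 × 10 × 7 = 210
  Item 8: 5 × 2 × 5 = 50
  Item 9: 2 × 10 × 3 = 60
  Item 10: 9 × 8 × 3 = 216
RPN > 51: Item 3 (108), Item 5 (90), Item 6 (378), Item 7 (210), Item 9 (60), Item 10 (216).
Sum: 108 + 90 + 378 + 210 + 60 + 216 = 1062.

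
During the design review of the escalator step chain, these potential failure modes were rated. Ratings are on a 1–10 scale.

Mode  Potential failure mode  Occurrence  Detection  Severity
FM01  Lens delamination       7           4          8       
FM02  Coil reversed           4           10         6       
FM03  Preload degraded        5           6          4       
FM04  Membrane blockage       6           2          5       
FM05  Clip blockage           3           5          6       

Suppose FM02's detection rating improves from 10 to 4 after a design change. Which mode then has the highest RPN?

RPN = Severity × Occurrence × Detection:
  FM01: 8 × 7 × 4 = 224
  FM02: 6 × 4 × 10 = 240
  FM03: 4 × 5 × 6 = 120
  FM04: 5 × 6 × 2 = 60
  FM05: 6 × 3 × 5 = 90
After action: FM02 → 6 × 4 × 4 = 96.
Revised RPNs: FM01=224, FM03=120, FM02=96, FM05=90, FM04=60.
Highest is now FM01 (224).

FM01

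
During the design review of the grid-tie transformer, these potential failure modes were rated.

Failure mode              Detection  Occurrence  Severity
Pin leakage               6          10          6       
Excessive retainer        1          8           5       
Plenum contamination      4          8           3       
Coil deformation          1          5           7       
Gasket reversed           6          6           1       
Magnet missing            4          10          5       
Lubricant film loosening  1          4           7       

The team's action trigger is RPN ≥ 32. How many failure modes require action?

6

RPN = Severity × Occurrence × Detection:
  Pin leakage: 6 × 10 × 6 = 360
  Excessive retainer: 5 × 8 × 1 = 40
  Plenum contamination: 3 × 8 × 4 = 96
  Coil deformation: 7 × 5 × 1 = 35
  Gasket reversed: 1 × 6 × 6 = 36
  Magnet missing: 5 × 10 × 4 = 200
  Lubricant film loosening: 7 × 4 × 1 = 28
Modes with RPN ≥ 32: Pin leakage (360), Excessive retainer (40), Plenum contamination (96), Coil deformation (35), Gasket reversed (36), Magnet missing (200) → 6.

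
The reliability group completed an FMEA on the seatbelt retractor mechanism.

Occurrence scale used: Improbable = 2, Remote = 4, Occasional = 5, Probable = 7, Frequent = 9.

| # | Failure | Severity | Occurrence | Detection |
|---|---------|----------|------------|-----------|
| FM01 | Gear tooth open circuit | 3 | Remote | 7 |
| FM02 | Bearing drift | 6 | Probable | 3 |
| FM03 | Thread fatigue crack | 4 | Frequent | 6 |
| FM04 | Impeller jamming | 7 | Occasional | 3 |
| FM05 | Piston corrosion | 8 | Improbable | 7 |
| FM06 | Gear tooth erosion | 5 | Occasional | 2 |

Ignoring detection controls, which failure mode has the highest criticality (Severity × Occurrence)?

FM02

Criticality = Severity × Occurrence:
  FM01: 3 × 4 = 12
  FM02: 6 × 7 = 42
  FM03: 4 × 9 = 36
  FM04: 7 × 5 = 35
  FM05: 8 × 2 = 16
  FM06: 5 × 5 = 25
Highest criticality is 42 → FM02.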